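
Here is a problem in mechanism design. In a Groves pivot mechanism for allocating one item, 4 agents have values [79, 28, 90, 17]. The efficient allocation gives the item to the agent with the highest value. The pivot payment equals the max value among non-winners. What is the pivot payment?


Step 1: The efficient winner is agent 2 with value 90
Step 2: Other agents' values: [79, 28, 17]
Step 3: Pivot payment = max(others) = 79
Step 4: The winner pays 79

79


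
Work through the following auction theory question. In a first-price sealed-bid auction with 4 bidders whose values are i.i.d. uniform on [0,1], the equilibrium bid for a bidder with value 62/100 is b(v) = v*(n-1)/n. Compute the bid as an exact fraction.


Step 1: The symmetric BNE bidding function is b(v) = v * (n-1) / n
Step 2: Substitute v = 31/50 and n = 4
Step 3: b = 31/50 * 3/4
Step 4: b = 93/200

93/200


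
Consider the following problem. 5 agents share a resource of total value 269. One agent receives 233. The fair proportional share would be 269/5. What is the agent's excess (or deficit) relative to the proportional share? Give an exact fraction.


Step 1: Proportional share = 269/5
Step 2: Agent's actual allocation = 233
Step 3: Excess = 233 - 269/5 = 896/5

896/5


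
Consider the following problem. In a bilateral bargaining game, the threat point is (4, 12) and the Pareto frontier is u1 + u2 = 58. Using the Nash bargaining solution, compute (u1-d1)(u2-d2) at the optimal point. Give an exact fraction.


Step 1: The Nash solution splits surplus symmetrically above the disagreement point
Step 2: u1 = (total + d1 - d2)/2 = (58 + 4 - 12)/2 = 25
Step 3: u2 = (total - d1 + d2)/2 = (58 - 4 + 12)/2 = 33
Step 4: Nash product = (25 - 4) * (33 - 12)
Step 5: = 21 * 21 = 441

441


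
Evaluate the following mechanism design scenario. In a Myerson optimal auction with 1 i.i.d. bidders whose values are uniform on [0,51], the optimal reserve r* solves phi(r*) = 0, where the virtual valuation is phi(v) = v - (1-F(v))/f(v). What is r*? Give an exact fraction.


Step 1: For U[0,51], F(v) = v/51 and f(v) = 1/51
Step 2: phi(v) = v - (1 - v/51)/(1/51) = v - (51 - v) = 2v - 51
Step 3: Set phi(r*) = 0: 2r* - 51 = 0
Step 4: r* = 51/2 (the number of bidders n = 1 does not enter)

51/2


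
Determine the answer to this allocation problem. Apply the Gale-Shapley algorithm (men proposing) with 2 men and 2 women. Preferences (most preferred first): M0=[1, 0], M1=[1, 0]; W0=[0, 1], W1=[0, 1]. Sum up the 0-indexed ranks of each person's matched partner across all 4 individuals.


Step 1: Run Gale-Shapley (men propose, women hold best offer):
  M0 proposes to W1; she accepts
  M1 proposes to W1; rejected
  M1 proposes to W0; she accepts
Step 2: Final matching: W0-M1, W1-M0
Step 3: 0-indexed ranks (man's rank of his match, then woman's): 1 + 1 + 0 + 0
Step 4: Total rank sum = 2

2


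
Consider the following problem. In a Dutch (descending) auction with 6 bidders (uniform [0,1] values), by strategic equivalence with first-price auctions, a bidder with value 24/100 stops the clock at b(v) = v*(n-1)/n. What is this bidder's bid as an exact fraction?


Step 1: Dutch auctions are strategically equivalent to first-price auctions
Step 2: The equilibrium bid is b(v) = v*(n-1)/n
Step 3: b = 6/25 * 5/6
Step 4: b = 1/5

1/5


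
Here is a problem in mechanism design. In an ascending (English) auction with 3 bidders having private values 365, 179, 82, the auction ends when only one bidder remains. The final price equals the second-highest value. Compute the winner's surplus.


Step 1: Identify the highest value: 365
Step 2: Identify the second-highest value: 179
Step 3: The final price = second-highest value = 179
Step 4: Surplus = 365 - 179 = 186

186


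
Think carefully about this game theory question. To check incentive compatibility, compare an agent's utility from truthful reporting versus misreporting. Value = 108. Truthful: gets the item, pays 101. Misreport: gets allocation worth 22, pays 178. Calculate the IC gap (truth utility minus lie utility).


Step 1: U(truth) = value - payment = 108 - 101 = 7
Step 2: U(lie) = allocation - payment = 22 - 178 = -156
Step 3: IC gap = 7 - (-156) = 163

163


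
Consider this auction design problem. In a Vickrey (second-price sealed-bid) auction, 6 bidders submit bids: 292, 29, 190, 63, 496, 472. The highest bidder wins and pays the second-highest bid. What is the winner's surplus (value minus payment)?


Step 1: Sort bids in descending order: 496, 472, 292, 190, 63, 29
Step 2: The winning bid is the highest: 496
Step 3: The payment equals the second-highest bid: 472
Step 4: Surplus = winner's bid - payment = 496 - 472 = 24

24


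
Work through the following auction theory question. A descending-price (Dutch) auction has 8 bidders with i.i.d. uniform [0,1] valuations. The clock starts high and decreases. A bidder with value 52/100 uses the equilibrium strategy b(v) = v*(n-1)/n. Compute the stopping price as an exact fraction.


Step 1: Dutch auctions are strategically equivalent to first-price auctions
Step 2: The equilibrium bid is b(v) = v*(n-1)/n
Step 3: b = 13/25 * 7/8
Step 4: b = 91/200

91/200


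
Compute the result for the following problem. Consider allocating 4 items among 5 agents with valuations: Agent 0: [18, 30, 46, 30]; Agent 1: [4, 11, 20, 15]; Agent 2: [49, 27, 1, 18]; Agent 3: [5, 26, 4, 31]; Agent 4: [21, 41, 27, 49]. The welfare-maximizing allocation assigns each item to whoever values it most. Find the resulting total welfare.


Step 1: For each item, find the maximum value among all agents.
Step 2: Item 0 -> Agent 2 (value 49)
Step 3: Item 1 -> Agent 4 (value 41)
Step 4: Item 2 -> Agent 0 (value 46)
Step 5: Item 3 -> Agent 4 (value 49)
Step 6: Total welfare = 49 + 41 + 46 + 49 = 185

185


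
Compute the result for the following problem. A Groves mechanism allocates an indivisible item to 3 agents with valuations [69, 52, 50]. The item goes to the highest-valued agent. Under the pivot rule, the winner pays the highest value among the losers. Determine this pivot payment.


Step 1: The efficient winner is agent 0 with value 69
Step 2: Other agents' values: [52, 50]
Step 3: Pivot payment = max(others) = 52
Step 4: The winner pays 52

52


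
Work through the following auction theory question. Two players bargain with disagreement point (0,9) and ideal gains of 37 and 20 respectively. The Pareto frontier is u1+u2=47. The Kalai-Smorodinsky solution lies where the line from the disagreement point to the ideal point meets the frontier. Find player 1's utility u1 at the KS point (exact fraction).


Step 1: At the KS point, (u1-d1)/r1 = (u2-d2)/r2 = t and u1+u2 = 47
Step 2: u1 = d1 + r1*t and u2 = d2 + r2*t, so (d1 + r1*t) + (d2 + r2*t) = 47
Step 3: t = (47 - 0 - 9)/(37 + 20) = 38/57 = 2/3
Step 4: u1 = d1 + r1*t = 0 + 37 * 2/3 = 74/3
Step 5: (Check: u2 = d2 + r2*t = 67/3; u1+u2 = 74/3 + 67/3 = 47, on the frontier.)

74/3


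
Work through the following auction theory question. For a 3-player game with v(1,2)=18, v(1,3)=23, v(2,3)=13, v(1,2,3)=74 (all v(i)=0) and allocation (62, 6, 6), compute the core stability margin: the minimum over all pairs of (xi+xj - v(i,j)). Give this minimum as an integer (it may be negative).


Step 1: Slack for coalition (1,2): x1+x2 - v12 = 68 - 18 = 50
Step 2: Slack for coalition (1,3): x1+x3 - v13 = 68 - 23 = 45
Step 3: Slack for coalition (2,3): x2+x3 - v23 = 12 - 13 = -1
Step 4: Minimum slack = min(50, 45, -1) = -1, attained by (2,3); coalition (2,3) can block (slack < 0), so the allocation is not in the core

-1


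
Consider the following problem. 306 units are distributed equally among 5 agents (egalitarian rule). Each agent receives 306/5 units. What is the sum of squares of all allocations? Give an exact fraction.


Step 1: Each agent's share = 306/5
Step 2: Square of each share = (306/5)^2 = 93636/25
Step 3: Sum of squares = 5 * 93636/25 = 93636/5

93636/5


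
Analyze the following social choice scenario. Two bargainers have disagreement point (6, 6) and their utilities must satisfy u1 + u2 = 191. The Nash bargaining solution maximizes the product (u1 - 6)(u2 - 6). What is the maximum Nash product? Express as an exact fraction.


Step 1: The Nash solution splits surplus symmetrically above the disagreement point
Step 2: u1 = (total + d1 - d2)/2 = (191 + 6 - 6)/2 = 191/2
Step 3: u2 = (total - d1 + d2)/2 = (191 - 6 + 6)/2 = 191/2
Step 4: Nash product = (191/2 - 6) * (191/2 - 6)
Step 5: = 179/2 * 179/2 = 32041/4

32041/4


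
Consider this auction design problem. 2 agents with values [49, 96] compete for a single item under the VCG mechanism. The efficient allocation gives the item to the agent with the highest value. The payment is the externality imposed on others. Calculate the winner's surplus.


Step 1: The winner is the agent with the highest value: agent 1 with value 96
Step 2: Values of other agents: [49]
Step 3: VCG payment = max of others' values = 49
Step 4: Surplus = 96 - 49 = 47

47


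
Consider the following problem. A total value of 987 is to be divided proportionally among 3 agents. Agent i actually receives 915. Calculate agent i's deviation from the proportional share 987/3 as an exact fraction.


Step 1: Proportional share = 987/3 = 329
Step 2: Agent's actual allocation = 915
Step 3: Excess = 915 - 329 = 586

586


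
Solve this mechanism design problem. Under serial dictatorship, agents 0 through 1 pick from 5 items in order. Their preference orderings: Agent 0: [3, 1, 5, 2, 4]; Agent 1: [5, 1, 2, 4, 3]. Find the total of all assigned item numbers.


Step 1: Agent 0 picks item 3
Step 2: Agent 1 picks item 5
Step 3: Sum = 3 + 5 = 8

8


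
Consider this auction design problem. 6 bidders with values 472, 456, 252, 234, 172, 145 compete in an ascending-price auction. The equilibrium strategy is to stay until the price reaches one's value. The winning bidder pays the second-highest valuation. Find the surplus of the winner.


Step 1: Identify the highest value: 472
Step 2: Identify the second-highest value: 456
Step 3: The final price = second-highest value = 456
Step 4: Surplus = 472 - 456 = 16

16


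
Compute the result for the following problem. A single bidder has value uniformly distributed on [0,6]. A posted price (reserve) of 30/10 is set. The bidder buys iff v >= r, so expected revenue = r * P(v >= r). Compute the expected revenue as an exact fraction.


Step 1: Posted price r = 3, value support [0,6]
Step 2: P(v >= r) = (6 - 3)/6 = 1/2
Step 3: Expected revenue = r * P(v >= r) = 3 * 1/2
Step 4: Revenue = 3/2

3/2


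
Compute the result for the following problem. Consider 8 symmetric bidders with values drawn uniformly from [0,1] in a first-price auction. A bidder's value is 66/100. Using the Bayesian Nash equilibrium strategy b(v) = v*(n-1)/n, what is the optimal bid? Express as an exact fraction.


Step 1: The symmetric BNE bidding function is b(v) = v * (n-1) / n
Step 2: Substitute v = 33/50 and n = 8
Step 3: b = 33/50 * 7/8
Step 4: b = 231/400

231/400


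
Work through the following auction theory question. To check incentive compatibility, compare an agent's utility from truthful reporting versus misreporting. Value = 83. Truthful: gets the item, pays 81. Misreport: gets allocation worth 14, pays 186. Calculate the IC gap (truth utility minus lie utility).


Step 1: U(truth) = value - payment = 83 - 81 = 2
Step 2: U(lie) = allocation - payment = 14 - 186 = -172
Step 3: IC gap = 2 - (-172) = 174

174


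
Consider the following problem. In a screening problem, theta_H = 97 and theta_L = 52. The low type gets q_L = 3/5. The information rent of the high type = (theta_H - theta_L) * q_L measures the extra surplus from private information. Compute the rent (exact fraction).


Step 1: theta_H - theta_L = 97 - 52 = 45
Step 2: Information rent = (theta_H - theta_L) * q_L
Step 3: = 45 * 3/5
Step 4: = 27

27


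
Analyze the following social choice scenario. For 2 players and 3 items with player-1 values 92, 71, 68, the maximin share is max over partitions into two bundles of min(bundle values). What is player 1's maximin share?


Step 1: Item values = 92, 71, 68
Step 2: Enumerate all 2-bundle partitions and take the smaller bundle:
  Partition 1: {92} vs {71,68} -> bundles 92, 139; min = 92
  Partition 2: {71} vs {92,68} -> bundles 71, 160; min = 71
  Partition 3: {68} vs {92,71} -> bundles 68, 163; min = 68
Step 3: MMS = max(92, 71, 68) = 92

92


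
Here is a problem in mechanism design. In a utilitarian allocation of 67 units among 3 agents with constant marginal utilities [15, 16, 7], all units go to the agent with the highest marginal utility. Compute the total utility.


Step 1: The marginal utilities are [15, 16, 7]
Step 2: The highest marginal utility is 16
Step 3: All 67 units go to that agent
Step 4: Total utility = 16 * 67 = 1072

1072


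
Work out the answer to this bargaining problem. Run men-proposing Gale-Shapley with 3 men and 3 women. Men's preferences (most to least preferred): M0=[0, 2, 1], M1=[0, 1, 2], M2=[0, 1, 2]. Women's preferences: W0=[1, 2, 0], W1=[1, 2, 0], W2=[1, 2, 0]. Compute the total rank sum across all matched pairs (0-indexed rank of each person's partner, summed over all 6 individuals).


Step 1: Run Gale-Shapley (men propose, women hold best offer):
  M0 proposes to W0; she accepts
  M1 proposes to W0; she switches from M0
  M2 proposes to W0; rejected
  M2 proposes to W1; she accepts
  M0 proposes to W2; she accepts
Step 2: Final matching: W0-M1, W1-M2, W2-M0
Step 3: 0-indexed ranks (man's rank of his match, then woman's): 0 + 0 + 1 + 1 + 1 + 2
Step 4: Total rank sum = 5

5


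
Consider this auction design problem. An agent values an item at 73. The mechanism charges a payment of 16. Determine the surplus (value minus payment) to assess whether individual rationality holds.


Step 1: Surplus = value - payment = 73 - 16 = 57
Step 2: IR is satisfied (surplus >= 0)

57


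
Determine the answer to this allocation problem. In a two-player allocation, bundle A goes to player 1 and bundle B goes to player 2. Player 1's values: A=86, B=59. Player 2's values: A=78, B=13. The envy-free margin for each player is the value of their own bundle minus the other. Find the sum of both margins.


Step 1: Player 1's margin = v1(A) - v1(B) = 86 - 59 = 27
Step 2: Player 2's margin = v2(B) - v2(A) = 13 - 78 = -65
Step 3: Total margin = 27 + -65 = -38

-38


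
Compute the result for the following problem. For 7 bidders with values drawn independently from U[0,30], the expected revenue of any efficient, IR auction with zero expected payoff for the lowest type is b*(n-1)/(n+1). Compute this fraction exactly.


Step 1: By Revenue Equivalence, expected revenue = b*(n-1)/(n+1)
Step 2: Substituting n = 7, b = 30
Step 3: Revenue = 30*(7-1)/(7+1) = 30*6/8
Step 4: Revenue = 180/8 = 45/2

45/2


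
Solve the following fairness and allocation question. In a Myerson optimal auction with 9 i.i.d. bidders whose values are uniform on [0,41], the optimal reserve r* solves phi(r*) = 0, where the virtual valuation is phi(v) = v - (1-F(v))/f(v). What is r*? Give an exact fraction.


Step 1: For U[0,41], F(v) = v/41 and f(v) = 1/41
Step 2: phi(v) = v - (1 - v/41)/(1/41) = v - (41 - v) = 2v - 41
Step 3: Set phi(r*) = 0: 2r* - 41 = 0
Step 4: r* = 41/2 (the number of bidders n = 9 does not enter)

41/2


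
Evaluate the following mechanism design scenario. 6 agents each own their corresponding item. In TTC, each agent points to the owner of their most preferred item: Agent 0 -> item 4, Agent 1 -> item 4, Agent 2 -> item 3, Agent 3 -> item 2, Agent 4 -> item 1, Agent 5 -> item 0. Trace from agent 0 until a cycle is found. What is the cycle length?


Step 1: Trace the pointer graph from agent 0: 0 -> 4 -> 1 -> 4
Step 2: A cycle is detected when we revisit agent 4
Step 3: The cycle is: 4 -> 1 -> 4
Step 4: Cycle length = 2

2


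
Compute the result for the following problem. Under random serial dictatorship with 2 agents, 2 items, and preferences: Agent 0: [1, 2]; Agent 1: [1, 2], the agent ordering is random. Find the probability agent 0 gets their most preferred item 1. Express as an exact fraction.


Step 1: Agent 0 wants item 1
Step 2: There are 2 possible orderings of agents
Step 3: In 1 orderings, agent 0 gets item 1
Step 4: Probability = 1/2

1/2


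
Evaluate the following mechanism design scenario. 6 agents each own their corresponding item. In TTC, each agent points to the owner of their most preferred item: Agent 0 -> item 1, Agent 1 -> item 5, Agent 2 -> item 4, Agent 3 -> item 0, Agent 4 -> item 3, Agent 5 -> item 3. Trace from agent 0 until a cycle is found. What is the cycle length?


Step 1: Trace the pointer graph from agent 0: 0 -> 1 -> 5 -> 3 -> 0
Step 2: A cycle is detected when we revisit agent 0
Step 3: The cycle is: 0 -> 1 -> 5 -> 3 -> 0
Step 4: Cycle length = 4

4


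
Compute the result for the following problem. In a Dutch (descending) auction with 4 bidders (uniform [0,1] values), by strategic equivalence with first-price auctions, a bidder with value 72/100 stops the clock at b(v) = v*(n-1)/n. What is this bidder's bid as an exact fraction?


Step 1: Dutch auctions are strategically equivalent to first-price auctions
Step 2: The equilibrium bid is b(v) = v*(n-1)/n
Step 3: b = 18/25 * 3/4
Step 4: b = 27/50

27/50


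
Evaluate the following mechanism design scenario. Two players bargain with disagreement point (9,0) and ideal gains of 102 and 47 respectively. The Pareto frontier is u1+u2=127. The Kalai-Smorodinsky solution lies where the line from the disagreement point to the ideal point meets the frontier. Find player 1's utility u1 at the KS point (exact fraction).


Step 1: At the KS point, (u1-d1)/r1 = (u2-d2)/r2 = t and u1+u2 = 127
Step 2: u1 = d1 + r1*t and u2 = d2 + r2*t, so (d1 + r1*t) + (d2 + r2*t) = 127
Step 3: t = (127 - 9 - 0)/(102 + 47) = 118/149
Step 4: u1 = d1 + r1*t = 9 + 102 * 118/149 = 13377/149
Step 5: (Check: u2 = d2 + r2*t = 5546/149; u1+u2 = 13377/149 + 5546/149 = 127, on the frontier.)

13377/149


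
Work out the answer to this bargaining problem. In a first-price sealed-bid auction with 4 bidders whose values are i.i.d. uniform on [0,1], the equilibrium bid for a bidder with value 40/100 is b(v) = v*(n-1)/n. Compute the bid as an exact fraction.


Step 1: The symmetric BNE bidding function is b(v) = v * (n-1) / n
Step 2: Substitute v = 2/5 and n = 4
Step 3: b = 2/5 * 3/4
Step 4: b = 3/10

3/10


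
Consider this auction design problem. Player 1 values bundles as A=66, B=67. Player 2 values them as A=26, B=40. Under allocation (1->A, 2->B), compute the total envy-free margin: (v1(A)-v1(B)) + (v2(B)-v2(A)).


Step 1: Player 1's margin = v1(A) - v1(B) = 66 - 67 = -1
Step 2: Player 2's margin = v2(B) - v2(A) = 40 - 26 = 14
Step 3: Total margin = -1 + 14 = 13

13


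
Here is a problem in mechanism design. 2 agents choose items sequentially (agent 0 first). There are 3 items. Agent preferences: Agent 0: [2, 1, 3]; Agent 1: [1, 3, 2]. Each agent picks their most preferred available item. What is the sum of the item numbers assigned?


Step 1: Agent 0 picks item 2
Step 2: Agent 1 picks item 1
Step 3: Sum = 2 + 1 = 3

3


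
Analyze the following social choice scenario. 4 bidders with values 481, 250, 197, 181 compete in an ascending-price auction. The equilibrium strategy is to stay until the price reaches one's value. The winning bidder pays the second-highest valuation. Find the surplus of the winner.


Step 1: Identify the highest value: 481
Step 2: Identify the second-highest value: 250
Step 3: The final price = second-highest value = 250
Step 4: Surplus = 481 - 250 = 231

231


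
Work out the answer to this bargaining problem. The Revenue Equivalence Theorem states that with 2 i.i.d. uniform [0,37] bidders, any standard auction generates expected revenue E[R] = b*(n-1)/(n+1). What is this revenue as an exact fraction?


Step 1: By Revenue Equivalence, expected revenue = b*(n-1)/(n+1)
Step 2: Substituting n = 2, b = 37
Step 3: Revenue = 37*(2-1)/(2+1) = 37*1/3
Step 4: Revenue = 37/3

37/3


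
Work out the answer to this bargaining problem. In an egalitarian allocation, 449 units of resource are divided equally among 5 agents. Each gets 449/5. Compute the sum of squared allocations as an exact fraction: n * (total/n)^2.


Step 1: Each agent's share = 449/5
Step 2: Square of each share = (449/5)^2 = 201601/25
Step 3: Sum of squares = 5 * 201601/25 = 201601/5

201601/5


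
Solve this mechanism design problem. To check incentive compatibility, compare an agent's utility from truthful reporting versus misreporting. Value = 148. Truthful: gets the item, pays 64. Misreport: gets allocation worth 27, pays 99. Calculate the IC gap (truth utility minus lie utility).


Step 1: U(truth) = value - payment = 148 - 64 = 84
Step 2: U(lie) = allocation - payment = 27 - 99 = -72
Step 3: IC gap = 84 - (-72) = 156

156


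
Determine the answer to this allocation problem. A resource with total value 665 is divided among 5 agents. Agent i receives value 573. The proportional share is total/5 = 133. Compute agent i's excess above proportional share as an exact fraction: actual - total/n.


Step 1: Proportional share = 665/5 = 133
Step 2: Agent's actual allocation = 573
Step 3: Excess = 573 - 133 = 440

440


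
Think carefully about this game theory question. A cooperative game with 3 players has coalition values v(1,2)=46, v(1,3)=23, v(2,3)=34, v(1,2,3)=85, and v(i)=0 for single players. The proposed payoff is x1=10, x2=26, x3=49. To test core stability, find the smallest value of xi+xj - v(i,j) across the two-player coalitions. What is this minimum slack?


Step 1: Slack for coalition (1,2): x1+x2 - v12 = 36 - 46 = -10
Step 2: Slack for coalition (1,3): x1+x3 - v13 = 59 - 23 = 36
Step 3: Slack for coalition (2,3): x2+x3 - v23 = 75 - 34 = 41
Step 4: Minimum slack = min(-10, 36, 41) = -10, attained by (1,2); coalition (1,2) can block (slack < 0), so the allocation is not in the core

-10


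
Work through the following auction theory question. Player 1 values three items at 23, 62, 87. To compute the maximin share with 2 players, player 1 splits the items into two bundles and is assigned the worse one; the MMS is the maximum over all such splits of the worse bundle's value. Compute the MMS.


Step 1: Item values = 23, 62, 87
Step 2: Enumerate all 2-bundle partitions and take the smaller bundle:
  Partition 1: {23} vs {62,87} -> bundles 23, 149; min = 23
  Partition 2: {62} vs {23,87} -> bundles 62, 110; min = 62
  Partition 3: {87} vs {23,62} -> bundles 87, 85; min = 85
Step 3: MMS = max(23, 62, 85) = 85

85


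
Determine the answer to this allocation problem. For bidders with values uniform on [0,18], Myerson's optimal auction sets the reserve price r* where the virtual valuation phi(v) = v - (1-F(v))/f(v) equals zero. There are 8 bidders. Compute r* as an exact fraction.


Step 1: For U[0,18], F(v) = v/18 and f(v) = 1/18
Step 2: phi(v) = v - (1 - v/18)/(1/18) = v - (18 - v) = 2v - 18
Step 3: Set phi(r*) = 0: 2r* - 18 = 0
Step 4: r* = 18/2 = 9 (the number of bidders n = 8 does not enter)

9


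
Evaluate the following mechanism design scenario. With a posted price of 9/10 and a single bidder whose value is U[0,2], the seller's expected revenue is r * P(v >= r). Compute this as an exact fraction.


Step 1: Posted price r = 9/10, value support [0,2]
Step 2: P(v >= r) = (2 - 9/10)/2 = 11/20
Step 3: Expected revenue = r * P(v >= r) = 9/10 * 11/20
Step 4: Revenue = 99/200

99/200


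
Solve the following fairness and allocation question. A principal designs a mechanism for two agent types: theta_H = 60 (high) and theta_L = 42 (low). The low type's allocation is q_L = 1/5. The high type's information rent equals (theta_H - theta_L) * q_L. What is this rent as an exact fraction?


Step 1: theta_H - theta_L = 60 - 42 = 18
Step 2: Information rent = (theta_H - theta_L) * q_L
Step 3: = 18 * 1/5
Step 4: = 18/5

18/5


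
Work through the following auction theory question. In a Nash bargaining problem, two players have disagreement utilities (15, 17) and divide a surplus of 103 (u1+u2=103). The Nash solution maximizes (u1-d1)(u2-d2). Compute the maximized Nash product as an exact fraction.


Step 1: The Nash solution splits surplus symmetrically above the disagreement point
Step 2: u1 = (total + d1 - d2)/2 = (103 + 15 - 17)/2 = 101/2
Step 3: u2 = (total - d1 + d2)/2 = (103 - 15 + 17)/2 = 105/2
Step 4: Nash product = (101/2 - 15) * (105/2 - 17)
Step 5: = 71/2 * 71/2 = 5041/4

5041/4


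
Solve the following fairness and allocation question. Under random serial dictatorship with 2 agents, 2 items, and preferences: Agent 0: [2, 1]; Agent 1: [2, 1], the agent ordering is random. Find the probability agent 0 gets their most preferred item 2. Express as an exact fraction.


Step 1: Agent 0 wants item 2
Step 2: There are 2 possible orderings of agents
Step 3: In 1 orderings, agent 0 gets item 2
Step 4: Probability = 1/2

1/2


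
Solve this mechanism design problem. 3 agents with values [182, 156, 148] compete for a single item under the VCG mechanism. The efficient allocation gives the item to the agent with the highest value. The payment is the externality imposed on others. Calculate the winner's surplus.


Step 1: The winner is the agent with the highest value: agent 0 with value 182
Step 2: Values of other agents: [156, 148]
Step 3: VCG payment = max of others' values = 156
Step 4: Surplus = 182 - 156 = 26

26


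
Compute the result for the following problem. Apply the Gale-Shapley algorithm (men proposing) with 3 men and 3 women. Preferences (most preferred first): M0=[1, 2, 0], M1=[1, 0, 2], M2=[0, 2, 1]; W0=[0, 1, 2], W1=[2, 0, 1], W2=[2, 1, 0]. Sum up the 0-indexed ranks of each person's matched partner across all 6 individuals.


Step 1: Run Gale-Shapley (men propose, women hold best offer):
  M0 proposes to W1; she accepts
  M1 proposes to W1; rejected
  M1 proposes to W0; she accepts
  M2 proposes to W0; rejected
  M2 proposes to W2; she accepts
Step 2: Final matching: W0-M1, W1-M0, W2-M2
Step 3: 0-indexed ranks (man's rank of his match, then woman's): 1 + 1 + 0 + 1 + 1 + 0
Step 4: Total rank sum = 4

4


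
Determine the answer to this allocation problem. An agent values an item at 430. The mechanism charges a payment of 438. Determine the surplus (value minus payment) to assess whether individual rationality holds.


Step 1: Surplus = value - payment = 430 - 438 = -8
Step 2: IR is violated (surplus < 0)

-8


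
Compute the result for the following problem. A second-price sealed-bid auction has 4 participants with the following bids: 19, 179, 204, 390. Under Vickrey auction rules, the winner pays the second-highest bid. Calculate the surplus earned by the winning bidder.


Step 1: Sort bids in descending order: 390, 204, 179, 19
Step 2: The winning bid is the highest: 390
Step 3: The payment equals the second-highest bid: 204
Step 4: Surplus = winner's bid - payment = 390 - 204 = 186

186


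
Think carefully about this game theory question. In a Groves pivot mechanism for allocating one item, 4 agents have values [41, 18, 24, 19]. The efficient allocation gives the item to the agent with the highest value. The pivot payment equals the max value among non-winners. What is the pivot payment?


Step 1: The efficient winner is agent 0 with value 41
Step 2: Other agents' values: [18, 24, 19]
Step 3: Pivot payment = max(others) = 24
Step 4: The winner pays 24

24


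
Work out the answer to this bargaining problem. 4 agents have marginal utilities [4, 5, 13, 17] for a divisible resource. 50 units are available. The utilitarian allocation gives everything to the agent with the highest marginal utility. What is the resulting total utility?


Step 1: The marginal utilities are [4, 5, 13, 17]
Step 2: The highest marginal utility is 17
Step 3: All 50 units go to that agent
Step 4: Total utility = 17 * 50 = 850

850


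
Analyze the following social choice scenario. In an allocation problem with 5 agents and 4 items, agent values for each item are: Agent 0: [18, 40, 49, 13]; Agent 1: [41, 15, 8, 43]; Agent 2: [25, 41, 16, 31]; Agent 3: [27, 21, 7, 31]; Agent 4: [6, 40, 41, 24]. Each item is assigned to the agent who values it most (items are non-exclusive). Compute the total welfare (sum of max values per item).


Step 1: For each item, find the maximum value among all agents.
Step 2: Item 0 -> Agent 1 (value 41)
Step 3: Item 1 -> Agent 2 (value 41)
Step 4: Item 2 -> Agent 0 (value 49)
Step 5: Item 3 -> Agent 1 (value 43)
Step 6: Total welfare = 41 + 41 + 49 + 43 = 174

174


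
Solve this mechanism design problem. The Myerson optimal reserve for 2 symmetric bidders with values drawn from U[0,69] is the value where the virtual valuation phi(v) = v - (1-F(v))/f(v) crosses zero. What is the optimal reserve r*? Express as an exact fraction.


Step 1: For U[0,69], F(v) = v/69 and f(v) = 1/69
Step 2: phi(v) = v - (1 - v/69)/(1/69) = v - (69 - v) = 2v - 69
Step 3: Set phi(r*) = 0: 2r* - 69 = 0
Step 4: r* = 69/2 (the number of bidders n = 2 does not enter)

69/2


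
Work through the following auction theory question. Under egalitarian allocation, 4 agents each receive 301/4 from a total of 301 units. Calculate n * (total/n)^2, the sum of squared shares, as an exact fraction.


Step 1: Each agent's share = 301/4
Step 2: Square of each share = (301/4)^2 = 90601/16
Step 3: Sum of squares = 4 * 90601/16 = 90601/4

90601/4


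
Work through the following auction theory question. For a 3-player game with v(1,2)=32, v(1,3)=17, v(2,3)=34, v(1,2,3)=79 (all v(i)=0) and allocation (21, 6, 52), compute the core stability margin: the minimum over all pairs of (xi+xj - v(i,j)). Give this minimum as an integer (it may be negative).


Step 1: Slack for coalition (1,2): x1+x2 - v12 = 27 - 32 = -5
Step 2: Slack for coalition (1,3): x1+x3 - v13 = 73 - 17 = 56
Step 3: Slack for coalition (2,3): x2+x3 - v23 = 58 - 34 = 24
Step 4: Minimum slack = min(-5, 56, 24) = -5, attained by (1,2); coalition (1,2) can block (slack < 0), so the allocation is not in the core

-5


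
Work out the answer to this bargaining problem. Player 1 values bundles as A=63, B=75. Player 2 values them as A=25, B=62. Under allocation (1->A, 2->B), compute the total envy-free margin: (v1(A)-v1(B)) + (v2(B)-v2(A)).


Step 1: Player 1's margin = v1(A) - v1(B) = 63 - 75 = -12
Step 2: Player 2's margin = v2(B) - v2(A) = 62 - 25 = 37
Step 3: Total margin = -12 + 37 = 25

25


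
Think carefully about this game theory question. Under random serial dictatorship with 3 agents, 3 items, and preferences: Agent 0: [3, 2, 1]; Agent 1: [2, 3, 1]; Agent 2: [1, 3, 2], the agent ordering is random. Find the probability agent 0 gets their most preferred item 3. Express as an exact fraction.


Step 1: Agent 0 wants item 3
Step 2: There are 6 possible orderings of agents
Step 3: In 6 orderings, agent 0 gets item 3
Step 4: Probability = 6/6 = 1

1


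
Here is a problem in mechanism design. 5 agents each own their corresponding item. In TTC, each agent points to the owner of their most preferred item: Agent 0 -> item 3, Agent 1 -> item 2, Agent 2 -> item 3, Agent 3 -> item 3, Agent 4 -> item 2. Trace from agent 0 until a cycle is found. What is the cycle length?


Step 1: Trace the pointer graph from agent 0: 0 -> 3 -> 3
Step 2: A cycle is detected when we revisit agent 3
Step 3: The cycle is: 3 -> 3
Step 4: Cycle length = 1

1


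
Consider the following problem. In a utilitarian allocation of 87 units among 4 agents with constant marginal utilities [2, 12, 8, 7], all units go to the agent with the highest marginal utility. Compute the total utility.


Step 1: The marginal utilities are [2, 12, 8, 7]
Step 2: The highest marginal utility is 12
Step 3: All 87 units go to that agent
Step 4: Total utility = 12 * 87 = 1044

1044


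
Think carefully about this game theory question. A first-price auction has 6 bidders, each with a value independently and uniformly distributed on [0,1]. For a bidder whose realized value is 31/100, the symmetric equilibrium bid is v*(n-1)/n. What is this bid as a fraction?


Step 1: The symmetric BNE bidding function is b(v) = v * (n-1) / n
Step 2: Substitute v = 31/100 and n = 6
Step 3: b = 31/100 * 5/6
Step 4: b = 31/120

31/120


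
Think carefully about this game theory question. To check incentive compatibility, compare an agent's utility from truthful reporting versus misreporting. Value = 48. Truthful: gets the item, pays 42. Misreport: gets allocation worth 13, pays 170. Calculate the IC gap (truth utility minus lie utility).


Step 1: U(truth) = value - payment = 48 - 42 = 6
Step 2: U(lie) = allocation - payment = 13 - 170 = -157
Step 3: IC gap = 6 - (-157) = 163

163


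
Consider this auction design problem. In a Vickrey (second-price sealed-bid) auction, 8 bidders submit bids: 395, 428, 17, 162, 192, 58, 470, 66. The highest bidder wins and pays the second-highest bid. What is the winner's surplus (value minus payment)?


Step 1: Sort bids in descending order: 470, 428, 395, 192, 162, 66, 58, 17
Step 2: The winning bid is the highest: 470
Step 3: The payment equals the second-highest bid: 428
Step 4: Surplus = winner's bid - payment = 470 - 428 = 42

42


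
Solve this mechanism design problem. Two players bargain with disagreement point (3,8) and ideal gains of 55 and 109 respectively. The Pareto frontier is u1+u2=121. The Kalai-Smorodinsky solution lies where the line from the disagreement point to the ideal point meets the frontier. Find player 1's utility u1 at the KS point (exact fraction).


Step 1: At the KS point, (u1-d1)/r1 = (u2-d2)/r2 = t and u1+u2 = 121
Step 2: u1 = d1 + r1*t and u2 = d2 + r2*t, so (d1 + r1*t) + (d2 + r2*t) = 121
Step 3: t = (121 - 3 - 8)/(55 + 109) = 110/164 = 55/82
Step 4: u1 = d1 + r1*t = 3 + 55 * 55/82 = 3271/82
Step 5: (Check: u2 = d2 + r2*t = 6651/82; u1+u2 = 3271/82 + 6651/82 = 121, on the frontier.)

3271/82


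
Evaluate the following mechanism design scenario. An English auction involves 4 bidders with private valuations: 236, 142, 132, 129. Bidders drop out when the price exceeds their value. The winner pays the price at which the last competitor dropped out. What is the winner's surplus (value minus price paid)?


Step 1: Identify the highest value: 236
Step 2: Identify the second-highest value: 142
Step 3: The final price = second-highest value = 142
Step 4: Surplus = 236 - 142 = 94

94


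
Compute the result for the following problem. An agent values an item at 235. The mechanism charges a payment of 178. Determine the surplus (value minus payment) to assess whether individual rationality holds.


Step 1: Surplus = value - payment = 235 - 178 = 57
Step 2: IR is satisfied (surplus >= 0)

57


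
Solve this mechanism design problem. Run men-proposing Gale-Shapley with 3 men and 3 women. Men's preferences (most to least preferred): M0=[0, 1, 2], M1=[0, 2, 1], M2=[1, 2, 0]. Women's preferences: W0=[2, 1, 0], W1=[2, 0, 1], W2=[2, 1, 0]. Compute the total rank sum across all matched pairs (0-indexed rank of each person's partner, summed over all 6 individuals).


Step 1: Run Gale-Shapley (men propose, women hold best offer):
  M0 proposes to W0; she accepts
  M1 proposes to W0; she switches from M0
  M2 proposes to W1; she accepts
  M0 proposes to W1; rejected
  M0 proposes to W2; she accepts
Step 2: Final matching: W0-M1, W1-M2, W2-M0
Step 3: 0-indexed ranks (man's rank of his match, then woman's): 0 + 1 + 0 + 0 + 2 + 2
Step 4: Total rank sum = 5

5


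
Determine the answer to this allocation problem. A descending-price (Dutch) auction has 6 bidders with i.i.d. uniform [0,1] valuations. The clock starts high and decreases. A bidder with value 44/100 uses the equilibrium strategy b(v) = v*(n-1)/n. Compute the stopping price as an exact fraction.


Step 1: Dutch auctions are strategically equivalent to first-price auctions
Step 2: The equilibrium bid is b(v) = v*(n-1)/n
Step 3: b = 11/25 * 5/6
Step 4: b = 11/30

11/30


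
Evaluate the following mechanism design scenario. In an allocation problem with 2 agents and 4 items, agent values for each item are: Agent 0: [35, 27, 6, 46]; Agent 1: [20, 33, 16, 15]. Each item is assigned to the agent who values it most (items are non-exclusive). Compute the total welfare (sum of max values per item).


Step 1: For each item, find the maximum value among all agents.
Step 2: Item 0 -> Agent 0 (value 35)
Step 3: Item 1 -> Agent 1 (value 33)
Step 4: Item 2 -> Agent 1 (value 16)
Step 5: Item 3 -> Agent 0 (value 46)
Step 6: Total welfare = 35 + 33 + 16 + 46 = 130

130


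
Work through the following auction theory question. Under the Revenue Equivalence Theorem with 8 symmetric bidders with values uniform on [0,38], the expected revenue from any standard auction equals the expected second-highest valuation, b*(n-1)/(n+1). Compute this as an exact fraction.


Step 1: By Revenue Equivalence, expected revenue = b*(n-1)/(n+1)
Step 2: Substituting n = 8, b = 38
Step 3: Revenue = 38*(8-1)/(8+1) = 38*7/9
Step 4: Revenue = 266/9

266/9


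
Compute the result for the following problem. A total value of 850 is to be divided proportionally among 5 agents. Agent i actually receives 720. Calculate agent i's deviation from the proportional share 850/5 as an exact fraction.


Step 1: Proportional share = 850/5 = 170
Step 2: Agent's actual allocation = 720
Step 3: Excess = 720 - 170 = 550

550


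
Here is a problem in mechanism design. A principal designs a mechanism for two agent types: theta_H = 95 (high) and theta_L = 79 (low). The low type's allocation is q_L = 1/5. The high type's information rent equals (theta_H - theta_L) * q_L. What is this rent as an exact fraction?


Step 1: theta_H - theta_L = 95 - 79 = 16
Step 2: Information rent = (theta_H - theta_L) * q_L
Step 3: = 16 * 1/5
Step 4: = 16/5

16/5


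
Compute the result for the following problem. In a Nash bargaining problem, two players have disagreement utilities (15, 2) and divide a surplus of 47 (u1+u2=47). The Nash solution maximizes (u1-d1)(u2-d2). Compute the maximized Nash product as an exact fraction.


Step 1: The Nash solution splits surplus symmetrically above the disagreement point
Step 2: u1 = (total + d1 - d2)/2 = (47 + 15 - 2)/2 = 30
Step 3: u2 = (total - d1 + d2)/2 = (47 - 15 + 2)/2 = 17
Step 4: Nash product = (30 - 15) * (17 - 2)
Step 5: = 15 * 15 = 225

225


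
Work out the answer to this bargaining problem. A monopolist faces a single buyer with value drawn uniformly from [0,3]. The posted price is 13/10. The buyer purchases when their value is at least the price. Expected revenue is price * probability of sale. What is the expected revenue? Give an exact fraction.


Step 1: Posted price r = 13/10, value support [0,3]
Step 2: P(v >= r) = (3 - 13/10)/3 = 17/30
Step 3: Expected revenue = r * P(v >= r) = 13/10 * 17/30
Step 4: Revenue = 221/300

221/300


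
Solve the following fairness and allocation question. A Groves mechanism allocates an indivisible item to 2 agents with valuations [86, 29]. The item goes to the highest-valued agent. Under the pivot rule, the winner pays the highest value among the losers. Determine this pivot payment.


Step 1: The efficient winner is agent 0 with value 86
Step 2: Other agents' values: [29]
Step 3: Pivot payment = max(others) = 29
Step 4: The winner pays 29

29


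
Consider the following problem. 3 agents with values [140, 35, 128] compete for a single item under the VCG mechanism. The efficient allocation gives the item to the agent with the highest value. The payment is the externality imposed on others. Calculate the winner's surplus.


Step 1: The winner is the agent with the highest value: agent 0 with value 140
Step 2: Values of other agents: [35, 128]
Step 3: VCG payment = max of others' values = 128
Step 4: Surplus = 140 - 128 = 12

12


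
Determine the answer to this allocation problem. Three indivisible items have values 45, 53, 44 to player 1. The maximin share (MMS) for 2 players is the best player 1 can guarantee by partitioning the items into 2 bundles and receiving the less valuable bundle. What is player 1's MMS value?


Step 1: Item values = 45, 53, 44
Step 2: Enumerate all 2-bundle partitions and take the smaller bundle:
  Partition 1: {45} vs {53,44} -> bundles 45, 97; min = 45
  Partition 2: {53} vs {45,44} -> bundles 53, 89; min = 53
  Partition 3: {44} vs {45,53} -> bundles 44, 98; min = 44
Step 3: MMS = max(45, 53, 44) = 53

53
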